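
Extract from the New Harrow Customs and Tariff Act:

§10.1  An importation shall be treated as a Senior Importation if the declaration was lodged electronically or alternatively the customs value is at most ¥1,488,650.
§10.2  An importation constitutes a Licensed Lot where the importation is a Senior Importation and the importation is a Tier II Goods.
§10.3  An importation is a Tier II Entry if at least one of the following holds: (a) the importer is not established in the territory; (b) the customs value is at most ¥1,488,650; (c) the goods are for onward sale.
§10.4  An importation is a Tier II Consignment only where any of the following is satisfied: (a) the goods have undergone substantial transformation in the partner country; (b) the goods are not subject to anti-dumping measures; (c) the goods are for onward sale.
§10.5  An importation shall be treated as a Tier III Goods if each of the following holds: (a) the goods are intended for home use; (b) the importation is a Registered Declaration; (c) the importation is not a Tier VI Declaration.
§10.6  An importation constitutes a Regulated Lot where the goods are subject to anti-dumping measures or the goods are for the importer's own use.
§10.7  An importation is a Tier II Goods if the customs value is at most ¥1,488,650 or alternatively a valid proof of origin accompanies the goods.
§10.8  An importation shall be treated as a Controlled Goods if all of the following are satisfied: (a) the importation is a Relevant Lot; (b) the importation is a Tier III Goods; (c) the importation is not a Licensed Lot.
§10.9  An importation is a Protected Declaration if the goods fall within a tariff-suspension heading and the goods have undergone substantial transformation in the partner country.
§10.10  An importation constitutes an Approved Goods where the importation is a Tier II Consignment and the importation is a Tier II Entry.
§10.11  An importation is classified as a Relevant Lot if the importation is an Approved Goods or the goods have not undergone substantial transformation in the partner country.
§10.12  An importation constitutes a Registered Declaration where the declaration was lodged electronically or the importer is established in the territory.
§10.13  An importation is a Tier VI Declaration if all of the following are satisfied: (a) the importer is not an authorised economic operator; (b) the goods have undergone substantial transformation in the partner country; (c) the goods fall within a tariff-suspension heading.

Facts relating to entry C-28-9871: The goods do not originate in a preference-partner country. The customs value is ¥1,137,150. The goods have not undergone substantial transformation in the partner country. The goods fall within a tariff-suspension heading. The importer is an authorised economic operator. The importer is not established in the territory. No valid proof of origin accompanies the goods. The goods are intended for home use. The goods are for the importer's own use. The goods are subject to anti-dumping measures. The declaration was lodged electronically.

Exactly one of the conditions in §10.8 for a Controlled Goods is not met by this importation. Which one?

Licensed Lot

§10.4 — Tier II Consignment: [the goods have undergone substantial transformation in the partner country? no] OR [the goods are not subject to anti-dumping measures? no] OR [the goods are for onward sale? no] → not satisfied.
§10.3 — Tier II Entry: [the importer is not established in the territory? yes] OR [customs value: ¥1,137,150 ≤ ¥1,488,650? yes] OR [the goods are for onward sale? no] → satisfied.
§10.10 — Approved Goods: [Tier II Consignment (§10.4)? no] AND [Tier II Entry (§10.3)? yes] → not satisfied.
§10.11 — Relevant Lot: [Approved Goods (§10.10)? no] OR [the goods have not undergone substantial transformation in the partner country? yes] → satisfied.
§10.12 — Registered Declaration: [the declaration was lodged electronically? yes] OR [the importer is established in the territory? no] → satisfied.
§10.13 — Tier VI Declaration: [the importer is not an authorised economic operator? no] AND [the goods have undergone substantial transformation in the partner country? no] AND [the goods fall within a tariff-suspension heading? yes] → not satisfied.
§10.5 — Tier III Goods: [the goods are intended for home use? yes] AND [Registered Declaration (§10.12)? yes] AND [not a Tier VI Declaration (§10.13)? yes] → satisfied.
§10.1 — Senior Importation: [the declaration was lodged electronically? yes] OR [customs value: ¥1,137,150 ≤ ¥1,488,650? yes] → satisfied.
§10.7 — Tier II Goods: [customs value: ¥1,137,150 ≤ ¥1,488,650? yes] OR [a valid proof of origin accompanies the goods? no] → satisfied.
§10.2 — Licensed Lot: [Senior Importation (§10.1)? yes] AND [Tier II Goods (§10.7)? yes] → satisfied.
§10.8 — Controlled Goods: [Relevant Lot (§10.11)? yes] AND [Tier III Goods (§10.5)? yes] AND [not a Licensed Lot (§10.2)? no] → not satisfied.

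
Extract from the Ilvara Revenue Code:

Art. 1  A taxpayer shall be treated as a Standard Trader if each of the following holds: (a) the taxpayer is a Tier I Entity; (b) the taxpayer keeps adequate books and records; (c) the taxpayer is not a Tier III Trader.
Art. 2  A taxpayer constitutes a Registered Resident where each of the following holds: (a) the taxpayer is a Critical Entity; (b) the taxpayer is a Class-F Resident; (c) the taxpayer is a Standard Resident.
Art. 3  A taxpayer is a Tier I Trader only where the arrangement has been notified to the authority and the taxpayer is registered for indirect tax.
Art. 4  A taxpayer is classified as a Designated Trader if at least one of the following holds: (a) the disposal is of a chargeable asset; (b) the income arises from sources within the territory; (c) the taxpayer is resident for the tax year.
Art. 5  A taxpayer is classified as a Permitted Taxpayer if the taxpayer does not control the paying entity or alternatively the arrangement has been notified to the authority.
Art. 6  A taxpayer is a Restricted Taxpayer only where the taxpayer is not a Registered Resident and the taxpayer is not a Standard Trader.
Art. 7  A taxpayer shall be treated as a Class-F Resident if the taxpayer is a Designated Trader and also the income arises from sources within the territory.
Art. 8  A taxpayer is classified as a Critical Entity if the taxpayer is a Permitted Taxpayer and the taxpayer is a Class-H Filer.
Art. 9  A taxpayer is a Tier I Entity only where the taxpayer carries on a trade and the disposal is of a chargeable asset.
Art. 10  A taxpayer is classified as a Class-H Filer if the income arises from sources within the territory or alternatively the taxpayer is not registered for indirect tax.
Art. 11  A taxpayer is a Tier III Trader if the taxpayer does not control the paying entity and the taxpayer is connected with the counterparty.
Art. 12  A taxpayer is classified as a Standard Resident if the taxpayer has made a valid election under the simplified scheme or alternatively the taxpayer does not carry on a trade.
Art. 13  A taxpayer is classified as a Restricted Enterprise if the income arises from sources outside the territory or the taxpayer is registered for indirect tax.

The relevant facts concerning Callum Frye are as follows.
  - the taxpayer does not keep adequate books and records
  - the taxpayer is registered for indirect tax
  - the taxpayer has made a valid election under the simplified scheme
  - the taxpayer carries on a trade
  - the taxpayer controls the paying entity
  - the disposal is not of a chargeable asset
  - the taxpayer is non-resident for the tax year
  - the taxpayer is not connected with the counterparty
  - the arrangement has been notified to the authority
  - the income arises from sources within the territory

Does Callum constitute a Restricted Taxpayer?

No

article 5 — Permitted Taxpayer: [the taxpayer does not control the paying entity? no] OR [the arrangement has been notified to the authority? yes] → satisfied.
article 10 — Class-H Filer: [the income arises from sources within the territory? yes] OR [the taxpayer is not registered for indirect tax? no] → satisfied.
article 8 — Critical Entity: [Permitted Taxpayer (article 5)? yes] AND [Class-H Filer (article 10)? yes] → satisfied.
article 4 — Designated Trader: [the disposal is of a chargeable asset? no] OR [the income arises from sources within the territory? yes] OR [the taxpayer is resident for the tax year? no] → satisfied.
article 7 — Class-F Resident: [Designated Trader (article 4)? yes] AND [the income arises from sources within the territory? yes] → satisfied.
article 12 — Standard Resident: [the taxpayer has made a valid election under the simplified scheme? yes] OR [the taxpayer does not carry on a trade? no] → satisfied.
article 2 — Registered Resident: [Critical Entity (article 8)? yes] AND [Class-F Resident (article 7)? yes] AND [Standard Resident (article 12)? yes] → satisfied.
article 9 — Tier I Entity: [the taxpayer carries on a trade? yes] AND [the disposal is of a chargeable asset? no] → not satisfied.
article 11 — Tier III Trader: [the taxpayer does not control the paying entity? no] AND [the taxpayer is connected with the counterparty? no] → not satisfied.
article 1 — Standard Trader: [Tier I Entity (article 9)? no] AND [the taxpayer keeps adequate books and records? no] AND [not a Tier III Trader (article 11)? yes] → not satisfied.
article 6 — Restricted Taxpayer: [not a Registered Resident (article 2)? no] AND [not a Standard Trader (article 1)? yes] → not satisfied.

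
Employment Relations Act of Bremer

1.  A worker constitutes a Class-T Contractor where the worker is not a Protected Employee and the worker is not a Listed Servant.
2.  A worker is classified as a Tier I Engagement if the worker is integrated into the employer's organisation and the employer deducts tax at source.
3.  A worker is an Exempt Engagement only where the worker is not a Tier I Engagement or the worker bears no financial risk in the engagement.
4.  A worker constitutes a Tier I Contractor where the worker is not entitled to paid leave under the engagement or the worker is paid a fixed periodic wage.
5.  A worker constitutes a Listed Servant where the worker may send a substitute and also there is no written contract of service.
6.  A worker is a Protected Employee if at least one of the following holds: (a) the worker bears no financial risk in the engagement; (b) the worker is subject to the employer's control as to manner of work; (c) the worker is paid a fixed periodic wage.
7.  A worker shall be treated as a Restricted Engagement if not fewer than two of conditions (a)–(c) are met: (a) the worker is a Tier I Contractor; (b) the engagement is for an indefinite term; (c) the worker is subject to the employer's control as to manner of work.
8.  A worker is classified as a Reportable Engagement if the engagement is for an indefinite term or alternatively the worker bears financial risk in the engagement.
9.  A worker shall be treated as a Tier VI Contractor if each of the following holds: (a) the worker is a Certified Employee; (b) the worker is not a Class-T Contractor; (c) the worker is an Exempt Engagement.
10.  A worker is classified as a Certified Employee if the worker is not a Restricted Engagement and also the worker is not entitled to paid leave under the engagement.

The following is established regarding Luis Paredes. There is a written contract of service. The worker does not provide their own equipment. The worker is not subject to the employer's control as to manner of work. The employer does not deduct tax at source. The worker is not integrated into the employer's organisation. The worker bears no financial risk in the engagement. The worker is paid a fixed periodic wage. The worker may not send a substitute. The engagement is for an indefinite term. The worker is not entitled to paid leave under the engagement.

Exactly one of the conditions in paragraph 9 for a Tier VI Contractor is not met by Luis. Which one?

Certified Employee

paragraph 4 — Tier I Contractor: [the worker is not entitled to paid leave under the engagement? yes] OR [the worker is paid a fixed periodic wage? yes] → satisfied.
paragraph 7 — Restricted Engagement: Tier I Contractor (paragraph 4)? yes; the engagement is for an indefinite term? yes; the worker is subject to the employer's control as to manner of work? no — 2 of 3 hold (need ≥2) → satisfied.
paragraph 10 — Certified Employee: [not a Restricted Engagement (paragraph 7)? no] AND [the worker is not entitled to paid leave under the engagement? yes] → not satisfied.
paragraph 6 — Protected Employee: [the worker bears no financial risk in the engagement? yes] OR [the worker is subject to the employer's control as to manner of work? no] OR [the worker is paid a fixed periodic wage? yes] → satisfied.
paragraph 5 — Listed Servant: [the worker may send a substitute? no] AND [there is no written contract of service? no] → not satisfied.
paragraph 1 — Class-T Contractor: [not a Protected Employee (paragraph 6)? no] AND [not a Listed Servant (paragraph 5)? yes] → not satisfied.
paragraph 2 — Tier I Engagement: [the worker is integrated into the employer's organisation? no] AND [the employer deducts tax at source? no] → not satisfied.
paragraph 3 — Exempt Engagement: [not a Tier I Engagement (paragraph 2)? yes] OR [the worker bears no financial risk in the engagement? yes] → satisfied.
paragraph 9 — Tier VI Contractor: [Certified Employee (paragraph 10)? no] AND [not a Class-T Contractor (paragraph 1)? yes] AND [Exempt Engagement (paragraph 3)? yes] → not satisfied.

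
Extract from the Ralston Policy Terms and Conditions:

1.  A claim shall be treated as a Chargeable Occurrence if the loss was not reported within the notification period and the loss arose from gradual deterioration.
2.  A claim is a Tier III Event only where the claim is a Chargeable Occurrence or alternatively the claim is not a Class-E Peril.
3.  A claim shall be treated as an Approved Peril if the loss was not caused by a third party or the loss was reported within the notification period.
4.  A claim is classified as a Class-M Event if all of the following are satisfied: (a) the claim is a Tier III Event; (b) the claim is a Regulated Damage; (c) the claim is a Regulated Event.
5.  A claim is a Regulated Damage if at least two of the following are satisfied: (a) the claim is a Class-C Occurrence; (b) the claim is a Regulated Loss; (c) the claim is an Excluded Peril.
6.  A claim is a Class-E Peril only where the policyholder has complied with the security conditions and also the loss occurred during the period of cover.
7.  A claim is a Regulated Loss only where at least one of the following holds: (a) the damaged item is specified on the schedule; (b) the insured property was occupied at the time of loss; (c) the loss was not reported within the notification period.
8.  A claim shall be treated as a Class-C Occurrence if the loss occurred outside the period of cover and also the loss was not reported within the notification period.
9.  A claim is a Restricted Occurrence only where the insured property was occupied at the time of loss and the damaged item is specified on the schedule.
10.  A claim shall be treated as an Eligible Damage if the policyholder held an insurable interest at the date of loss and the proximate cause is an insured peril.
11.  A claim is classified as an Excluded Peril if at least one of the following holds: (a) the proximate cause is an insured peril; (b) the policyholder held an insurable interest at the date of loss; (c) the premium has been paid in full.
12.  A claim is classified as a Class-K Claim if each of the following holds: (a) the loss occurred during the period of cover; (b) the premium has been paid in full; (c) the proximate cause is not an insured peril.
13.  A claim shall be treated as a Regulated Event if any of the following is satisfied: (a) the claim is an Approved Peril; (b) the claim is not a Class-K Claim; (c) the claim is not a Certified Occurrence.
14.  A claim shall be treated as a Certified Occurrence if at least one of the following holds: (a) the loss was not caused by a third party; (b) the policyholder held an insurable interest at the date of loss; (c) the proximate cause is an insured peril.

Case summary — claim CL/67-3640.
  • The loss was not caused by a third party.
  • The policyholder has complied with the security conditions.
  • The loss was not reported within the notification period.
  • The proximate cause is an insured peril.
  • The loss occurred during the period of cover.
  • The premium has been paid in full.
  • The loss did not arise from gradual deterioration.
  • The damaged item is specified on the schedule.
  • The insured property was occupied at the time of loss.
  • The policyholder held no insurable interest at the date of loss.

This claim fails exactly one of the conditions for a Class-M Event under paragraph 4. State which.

paragraph 1 — Chargeable Occurrence: [the loss was not reported within the notification period? yes] AND [the loss arose from gradual deterioration? no] → not satisfied.
paragraph 6 — Class-E Peril: [the policyholder has complied with the security conditions? yes] AND [the loss occurred during the period of cover? yes] → satisfied.
paragraph 2 — Tier III Event: [Chargeable Occurrence (paragraph 1)? no] OR [not a Class-E Peril (paragraph 6)? no] → not satisfied.
paragraph 8 — Class-C Occurrence: [the loss occurred outside the period of cover? no] AND [the loss was not reported within the notification period? yes] → not satisfied.
paragraph 7 — Regulated Loss: [the damaged item is specified on the schedule? yes] OR [the insured property was occupied at the time of loss? yes] OR [the loss was not reported within the notification period? yes] → satisfied.
paragraph 11 — Excluded Peril: [the proximate cause is an insured peril? yes] OR [the policyholder held an insurable interest at the date of loss? no] OR [the premium has been paid in full? yes] → satisfied.
paragraph 5 — Regulated Damage: Class-C Occurrence (paragraph 8)? no; Regulated Loss (paragraph 7)? yes; Excluded Peril (paragraph 11)? yes — 2 of 3 hold (need ≥2) → satisfied.
paragraph 3 — Approved Peril: [the loss was not caused by a third party? yes] OR [the loss was reported within the notification period? no] → satisfied.
paragraph 12 — Class-K Claim: [the loss occurred during the period of cover? yes] AND [the premium has been paid in full? yes] AND [the proximate cause is not an insured peril? no] → not satisfied.
paragraph 14 — Certified Occurrence: [the loss was not caused by a third party? yes] OR [the policyholder held an insurable interest at the date of loss? no] OR [the proximate cause is an insured peril? yes] → satisfied.
paragraph 13 — Regulated Event: [Approved Peril (paragraph 3)? yes] OR [not a Class-K Claim (paragraph 12)? yes] OR [not a Certified Occurrence (paragraph 14)? no] → satisfied.
paragraph 4 — Class-M Event: [Tier III Event (paragraph 2)? no] AND [Regulated Damage (paragraph 5)? yes] AND [Regulated Event (paragraph 13)? yes] → not satisfied.

Tier III Event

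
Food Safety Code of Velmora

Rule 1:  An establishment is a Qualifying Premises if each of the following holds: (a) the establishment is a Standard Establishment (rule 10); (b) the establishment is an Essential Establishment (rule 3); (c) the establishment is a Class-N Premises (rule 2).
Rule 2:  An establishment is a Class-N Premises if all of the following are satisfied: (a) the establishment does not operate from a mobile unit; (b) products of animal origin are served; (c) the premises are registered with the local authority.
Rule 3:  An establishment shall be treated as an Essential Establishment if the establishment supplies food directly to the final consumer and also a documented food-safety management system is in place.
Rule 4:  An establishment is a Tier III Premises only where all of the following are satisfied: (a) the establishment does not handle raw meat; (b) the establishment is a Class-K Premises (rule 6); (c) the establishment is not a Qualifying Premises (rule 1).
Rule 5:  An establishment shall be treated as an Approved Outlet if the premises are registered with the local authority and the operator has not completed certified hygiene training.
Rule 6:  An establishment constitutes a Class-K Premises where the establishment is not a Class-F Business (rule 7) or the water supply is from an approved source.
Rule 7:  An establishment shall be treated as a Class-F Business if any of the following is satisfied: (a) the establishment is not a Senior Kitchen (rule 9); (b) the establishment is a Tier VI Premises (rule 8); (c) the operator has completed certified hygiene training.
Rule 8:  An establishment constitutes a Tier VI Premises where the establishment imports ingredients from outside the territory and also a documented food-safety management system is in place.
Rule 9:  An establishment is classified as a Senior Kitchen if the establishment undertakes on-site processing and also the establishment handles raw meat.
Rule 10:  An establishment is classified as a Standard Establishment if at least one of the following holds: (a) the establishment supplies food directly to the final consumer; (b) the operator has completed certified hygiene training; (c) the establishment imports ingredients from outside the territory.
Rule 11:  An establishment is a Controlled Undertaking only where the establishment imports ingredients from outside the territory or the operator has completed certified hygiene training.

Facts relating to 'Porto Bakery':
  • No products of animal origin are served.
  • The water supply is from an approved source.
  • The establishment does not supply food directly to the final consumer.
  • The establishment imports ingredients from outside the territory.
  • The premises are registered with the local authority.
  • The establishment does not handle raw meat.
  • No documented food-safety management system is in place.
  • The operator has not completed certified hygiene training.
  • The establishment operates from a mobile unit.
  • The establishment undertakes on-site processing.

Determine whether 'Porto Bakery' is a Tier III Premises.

Yes

rule 9 — Senior Kitchen: [the establishment undertakes on-site processing? yes] AND [the establishment handles raw meat? no] → not satisfied.
rule 8 — Tier VI Premises: [the establishment imports ingredients from outside the territory? yes] AND [a documented food-safety management system is in place? no] → not satisfied.
rule 7 — Class-F Business: [not a Senior Kitchen (rule 9)? yes] OR [Tier VI Premises (rule 8)? no] OR [the operator has completed certified hygiene training? no] → satisfied.
rule 6 — Class-K Premises: [not a Class-F Business (rule 7)? no] OR [the water supply is from an approved source? yes] → satisfied.
rule 10 — Standard Establishment: [the establishment supplies food directly to the final consumer? no] OR [the operator has completed certified hygiene training? no] OR [the establishment imports ingredients from outside the territory? yes] → satisfied.
rule 3 — Essential Establishment: [the establishment supplies food directly to the final consumer? no] AND [a documented food-safety management system is in place? no] → not satisfied.
rule 2 — Class-N Premises: [the establishment does not operate from a mobile unit? no] AND [products of animal origin are served? no] AND [the premises are registered with the local authority? yes] → not satisfied.
rule 1 — Qualifying Premises: [Standard Establishment (rule 10)? yes] AND [Essential Establishment (rule 3)? no] AND [Class-N Premises (rule 2)? no] → not satisfied.
rule 4 — Tier III Premises: [the establishment does not handle raw meat? yes] AND [Class-K Premises (rule 6)? yes] AND [not a Qualifying Premises (rule 1)? yes] → satisfied.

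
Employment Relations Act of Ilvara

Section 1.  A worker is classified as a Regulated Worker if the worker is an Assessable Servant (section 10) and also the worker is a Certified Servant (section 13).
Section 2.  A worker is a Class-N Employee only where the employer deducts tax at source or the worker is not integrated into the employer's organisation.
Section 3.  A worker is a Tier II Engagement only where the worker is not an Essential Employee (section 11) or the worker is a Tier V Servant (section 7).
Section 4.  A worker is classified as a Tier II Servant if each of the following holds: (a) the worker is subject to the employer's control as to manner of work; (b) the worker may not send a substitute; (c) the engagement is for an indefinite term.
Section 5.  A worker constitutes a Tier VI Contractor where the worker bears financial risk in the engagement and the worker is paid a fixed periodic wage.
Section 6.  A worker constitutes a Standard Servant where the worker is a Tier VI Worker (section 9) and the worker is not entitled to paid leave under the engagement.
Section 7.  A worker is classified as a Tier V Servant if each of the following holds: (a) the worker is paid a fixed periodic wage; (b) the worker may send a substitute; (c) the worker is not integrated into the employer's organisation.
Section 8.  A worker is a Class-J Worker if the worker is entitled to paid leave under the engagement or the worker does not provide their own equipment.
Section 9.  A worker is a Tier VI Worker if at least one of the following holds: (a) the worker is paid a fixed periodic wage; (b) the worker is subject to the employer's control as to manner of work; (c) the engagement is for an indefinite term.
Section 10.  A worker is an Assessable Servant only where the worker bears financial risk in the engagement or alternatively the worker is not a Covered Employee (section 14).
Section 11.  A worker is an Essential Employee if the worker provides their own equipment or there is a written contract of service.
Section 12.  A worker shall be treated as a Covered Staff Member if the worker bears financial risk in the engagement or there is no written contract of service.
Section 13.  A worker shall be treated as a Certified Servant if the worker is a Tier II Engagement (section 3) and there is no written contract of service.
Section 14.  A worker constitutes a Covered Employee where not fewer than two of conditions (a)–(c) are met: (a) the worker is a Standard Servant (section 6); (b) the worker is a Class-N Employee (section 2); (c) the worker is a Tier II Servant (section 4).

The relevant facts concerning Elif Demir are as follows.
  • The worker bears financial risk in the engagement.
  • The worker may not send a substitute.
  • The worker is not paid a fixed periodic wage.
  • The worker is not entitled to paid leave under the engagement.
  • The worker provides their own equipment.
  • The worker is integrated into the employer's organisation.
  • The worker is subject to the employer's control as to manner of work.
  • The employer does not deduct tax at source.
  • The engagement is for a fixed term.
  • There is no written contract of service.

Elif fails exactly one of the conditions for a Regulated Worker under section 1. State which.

Certified Servant

Under section 9: the worker is paid a fixed periodic wage? no; or the worker is subject to the employer's control as to manner of work? yes; or the engagement is for an indefinite term? no. So the worker is a Tier VI Worker.
Under section 6: Tier VI Worker (section 9)? yes; and the worker is not entitled to paid leave under the engagement? yes. So the worker is a Standard Servant.
Under section 2: the employer deducts tax at source? no; or the worker is not integrated into the employer's organisation? no. So the worker is not a Class-N Employee.
Under section 4: the worker is subject to the employer's control as to manner of work? yes; and the worker may not send a substitute? yes; and the engagement is for an indefinite term? no. So the worker is not a Tier II Servant.
Under section 14: Standard Servant (section 6)? yes; Class-N Employee (section 2)? no; Tier II Servant (section 4)? no — 1 of 3 hold (need ≥2) → not satisfied.
Under section 10: the worker bears financial risk in the engagement? yes; or not a Covered Employee (section 14)? yes. So the worker is an Assessable Servant.
Under section 11: the worker provides their own equipment? yes; or there is a written contract of service? no. So the worker is an Essential Employee.
Under section 7: the worker is paid a fixed periodic wage? no; and the worker may send a substitute? no; and the worker is not integrated into the employer's organisation? no. So the worker is not a Tier V Servant.
Under section 3: not an Essential Employee (section 11)? no; or Tier V Servant (section 7)? no. So the worker is not a Tier II Engagement.
Under section 13: Tier II Engagement (section 3)? no; and there is no written contract of service? yes. So the worker is not a Certified Servant.
Under section 1: Assessable Servant (section 10)? yes; and Certified Servant (section 13)? no. So the worker is not a Regulated Worker.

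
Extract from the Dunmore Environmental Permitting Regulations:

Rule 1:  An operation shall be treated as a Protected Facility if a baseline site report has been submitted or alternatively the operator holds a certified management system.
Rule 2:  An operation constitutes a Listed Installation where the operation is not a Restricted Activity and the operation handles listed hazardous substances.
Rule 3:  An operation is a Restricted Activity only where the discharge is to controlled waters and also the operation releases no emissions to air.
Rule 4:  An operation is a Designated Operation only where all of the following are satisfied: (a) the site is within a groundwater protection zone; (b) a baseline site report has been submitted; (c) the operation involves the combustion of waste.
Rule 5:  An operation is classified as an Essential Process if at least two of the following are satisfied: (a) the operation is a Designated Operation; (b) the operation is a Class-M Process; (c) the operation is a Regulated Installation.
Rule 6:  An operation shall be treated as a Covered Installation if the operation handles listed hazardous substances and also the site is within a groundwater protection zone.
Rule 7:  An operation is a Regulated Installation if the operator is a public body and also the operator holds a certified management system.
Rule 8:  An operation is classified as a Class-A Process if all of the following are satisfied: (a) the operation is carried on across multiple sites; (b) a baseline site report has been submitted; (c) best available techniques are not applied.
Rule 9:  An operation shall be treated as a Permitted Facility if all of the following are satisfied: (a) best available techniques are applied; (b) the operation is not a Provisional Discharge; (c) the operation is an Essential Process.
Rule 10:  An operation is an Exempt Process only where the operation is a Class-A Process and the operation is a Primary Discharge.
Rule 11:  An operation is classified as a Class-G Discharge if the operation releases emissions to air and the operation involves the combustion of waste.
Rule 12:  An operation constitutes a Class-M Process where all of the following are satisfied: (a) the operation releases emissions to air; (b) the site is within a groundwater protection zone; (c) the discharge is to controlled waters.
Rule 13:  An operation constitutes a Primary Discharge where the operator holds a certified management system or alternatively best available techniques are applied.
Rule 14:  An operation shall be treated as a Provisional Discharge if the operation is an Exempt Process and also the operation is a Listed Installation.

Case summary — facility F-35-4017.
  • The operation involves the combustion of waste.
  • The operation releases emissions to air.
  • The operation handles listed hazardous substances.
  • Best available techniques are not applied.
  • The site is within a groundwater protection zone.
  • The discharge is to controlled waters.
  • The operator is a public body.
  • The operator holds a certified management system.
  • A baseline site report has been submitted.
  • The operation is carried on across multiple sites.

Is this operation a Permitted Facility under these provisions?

Under rule 8: the operation is carried on across multiple sites? yes; and a baseline site report has been submitted? yes; and best available techniques are not applied? yes. So the operation is a Class-A Process.
Under rule 13: the operator holds a certified management system? yes; or best available techniques are applied? no. So the operation is a Primary Discharge.
Under rule 10: Class-A Process (rule 8)? yes; and Primary Discharge (rule 13)? yes. So the operation is an Exempt Process.
Under rule 3: the discharge is to controlled waters? yes; and the operation releases no emissions to air? no. So the operation is not a Restricted Activity.
Under rule 2: not a Restricted Activity (rule 3)? yes; and the operation handles listed hazardous substances? yes. So the operation is a Listed Installation.
Under rule 14: Exempt Process (rule 10)? yes; and Listed Installation (rule 2)? yes. So the operation is a Provisional Discharge.
Under rule 4: the site is within a groundwater protection zone? yes; and a baseline site report has been submitted? yes; and the operation involves the combustion of waste? yes. So the operation is a Designated Operation.
Under rule 12: the operation releases emissions to air? yes; and the site is within a groundwater protection zone? yes; and the discharge is to controlled waters? yes. So the operation is a Class-M Process.
Under rule 7: the operator is a public body? yes; and the operator holds a certified management system? yes. So the operation is a Regulated Installation.
Under rule 5: Designated Operation (rule 4)? yes; Class-M Process (rule 12)? yes; Regulated Installation (rule 7)? yes — 3 of 3 hold (need ≥2) → satisfied.
Under rule 9: best available techniques are applied? no; and not a Provisional Discharge (rule 14)? no; and Essential Process (rule 5)? yes. So the operation is not a Permitted Facility.

No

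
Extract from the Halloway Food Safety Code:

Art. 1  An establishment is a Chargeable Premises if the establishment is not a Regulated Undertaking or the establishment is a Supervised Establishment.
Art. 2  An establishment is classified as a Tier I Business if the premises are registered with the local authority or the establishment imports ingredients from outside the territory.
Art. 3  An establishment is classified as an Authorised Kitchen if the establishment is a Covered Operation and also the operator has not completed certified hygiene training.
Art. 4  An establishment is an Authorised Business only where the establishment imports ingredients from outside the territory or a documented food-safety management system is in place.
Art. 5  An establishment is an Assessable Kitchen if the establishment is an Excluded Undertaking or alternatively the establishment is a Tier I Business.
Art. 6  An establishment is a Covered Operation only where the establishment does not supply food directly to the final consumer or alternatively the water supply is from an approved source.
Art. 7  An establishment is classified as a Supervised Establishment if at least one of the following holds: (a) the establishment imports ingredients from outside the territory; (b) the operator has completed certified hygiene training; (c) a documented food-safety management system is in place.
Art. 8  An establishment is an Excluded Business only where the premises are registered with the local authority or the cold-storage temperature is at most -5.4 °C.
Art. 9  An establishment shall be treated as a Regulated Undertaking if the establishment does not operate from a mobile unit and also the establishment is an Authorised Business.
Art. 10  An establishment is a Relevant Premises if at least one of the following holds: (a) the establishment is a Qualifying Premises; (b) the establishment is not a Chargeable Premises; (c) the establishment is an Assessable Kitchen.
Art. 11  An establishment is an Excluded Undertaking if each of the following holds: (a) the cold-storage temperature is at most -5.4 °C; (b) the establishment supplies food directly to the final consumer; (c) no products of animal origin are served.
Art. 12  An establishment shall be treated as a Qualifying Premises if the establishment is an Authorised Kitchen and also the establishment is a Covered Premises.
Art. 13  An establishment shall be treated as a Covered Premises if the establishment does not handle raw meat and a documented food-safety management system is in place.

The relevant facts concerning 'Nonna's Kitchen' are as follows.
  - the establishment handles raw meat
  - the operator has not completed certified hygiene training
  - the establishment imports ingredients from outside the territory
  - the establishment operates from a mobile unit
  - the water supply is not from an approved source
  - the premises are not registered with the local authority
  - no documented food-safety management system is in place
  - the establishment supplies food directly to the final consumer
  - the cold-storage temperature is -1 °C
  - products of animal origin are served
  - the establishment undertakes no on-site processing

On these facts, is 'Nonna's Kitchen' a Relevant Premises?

Yes

Under article 6: the establishment does not supply food directly to the final consumer? no; or the water supply is from an approved source? no. So the establishment is not a Covered Operation.
Under article 3: Covered Operation (article 6)? no; and the operator has not completed certified hygiene training? yes. So the establishment is not an Authorised Kitchen.
Under article 13: the establishment does not handle raw meat? no; and a documented food-safety management system is in place? no. So the establishment is not a Covered Premises.
Under article 12: Authorised Kitchen (article 3)? no; and Covered Premises (article 13)? no. So the establishment is not a Qualifying Premises.
Under article 4: the establishment imports ingredients from outside the territory? yes; or a documented food-safety management system is in place? no. So the establishment is an Authorised Business.
Under article 9: the establishment does not operate from a mobile unit? no; and Authorised Business (article 4)? yes. So the establishment is not a Regulated Undertaking.
Under article 7: the establishment imports ingredients from outside the territory? yes; or the operator has completed certified hygiene training? no; or a documented food-safety management system is in place? no. So the establishment is a Supervised Establishment.
Under article 1: not a Regulated Undertaking (article 9)? yes; or Supervised Establishment (article 7)? yes. So the establishment is a Chargeable Premises.
Under article 11: cold-storage temperature: -1 °C ≤ -5.4 °C? no; and the establishment supplies food directly to the final consumer? yes; and no products of animal origin are served? no. So the establishment is not an Excluded Undertaking.
Under article 2: the premises are registered with the local authority? no; or the establishment imports ingredients from outside the territory? yes. So the establishment is a Tier I Business.
Under article 5: Excluded Undertaking (article 11)? no; or Tier I Business (article 2)? yes. So the establishment is an Assessable Kitchen.
Under article 10: Qualifying Premises (article 12)? no; or not a Chargeable Premises (article 1)? no; or Assessable Kitchen (article 5)? yes. So the establishment is a Relevant Premises.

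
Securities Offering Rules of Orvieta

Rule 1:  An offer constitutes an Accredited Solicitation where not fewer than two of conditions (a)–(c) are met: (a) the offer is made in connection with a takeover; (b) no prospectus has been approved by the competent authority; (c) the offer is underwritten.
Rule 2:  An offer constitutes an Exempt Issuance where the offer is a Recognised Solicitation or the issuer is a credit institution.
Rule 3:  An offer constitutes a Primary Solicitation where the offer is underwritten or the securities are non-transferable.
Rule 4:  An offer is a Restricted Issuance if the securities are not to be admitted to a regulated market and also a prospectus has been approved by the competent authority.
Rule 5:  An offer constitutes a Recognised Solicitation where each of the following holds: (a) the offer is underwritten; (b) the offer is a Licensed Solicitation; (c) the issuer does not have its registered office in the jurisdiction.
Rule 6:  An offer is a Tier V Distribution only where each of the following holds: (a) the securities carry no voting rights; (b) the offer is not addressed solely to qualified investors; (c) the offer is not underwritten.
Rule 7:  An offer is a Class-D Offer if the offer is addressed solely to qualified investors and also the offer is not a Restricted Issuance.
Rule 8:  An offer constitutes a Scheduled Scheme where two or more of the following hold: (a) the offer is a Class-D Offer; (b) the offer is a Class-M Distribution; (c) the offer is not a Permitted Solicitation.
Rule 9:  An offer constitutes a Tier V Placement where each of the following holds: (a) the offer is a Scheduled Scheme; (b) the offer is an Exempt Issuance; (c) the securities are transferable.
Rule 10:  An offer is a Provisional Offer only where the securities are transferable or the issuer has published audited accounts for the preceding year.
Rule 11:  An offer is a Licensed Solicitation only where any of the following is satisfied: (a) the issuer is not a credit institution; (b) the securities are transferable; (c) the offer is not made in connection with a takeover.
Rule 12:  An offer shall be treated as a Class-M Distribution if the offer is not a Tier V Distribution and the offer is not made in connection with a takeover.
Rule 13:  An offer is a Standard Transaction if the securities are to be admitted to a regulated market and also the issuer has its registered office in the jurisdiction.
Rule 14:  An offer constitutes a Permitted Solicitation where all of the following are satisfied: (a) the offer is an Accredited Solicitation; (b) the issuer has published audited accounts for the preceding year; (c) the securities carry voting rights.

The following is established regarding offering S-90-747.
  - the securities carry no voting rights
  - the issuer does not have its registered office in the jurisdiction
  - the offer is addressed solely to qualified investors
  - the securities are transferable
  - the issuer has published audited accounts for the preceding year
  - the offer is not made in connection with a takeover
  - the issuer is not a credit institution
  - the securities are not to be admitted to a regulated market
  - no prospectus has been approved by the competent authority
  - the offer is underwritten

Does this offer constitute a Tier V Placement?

rule 4 — Restricted Issuance: [the securities are not to be admitted to a regulated market? yes] AND [a prospectus has been approved by the competent authority? no] → not satisfied.
rule 7 — Class-D Offer: [the offer is addressed solely to qualified investors? yes] AND [not a Restricted Issuance (rule 4)? yes] → satisfied.
rule 6 — Tier V Distribution: [the securities carry no voting rights? yes] AND [the offer is not addressed solely to qualified investors? no] AND [the offer is not underwritten? no] → not satisfied.
rule 12 — Class-M Distribution: [not a Tier V Distribution (rule 6)? yes] AND [the offer is not made in connection with a takeover? yes] → satisfied.
rule 1 — Accredited Solicitation: the offer is made in connection with a takeover? no; no prospectus has been approved by the competent authority? yes; the offer is underwritten? yes — 2 of 3 hold (need ≥2) → satisfied.
rule 14 — Permitted Solicitation: [Accredited Solicitation (rule 1)? yes] AND [the issuer has published audited accounts for the preceding year? yes] AND [the securities carry voting rights? no] → not satisfied.
rule 8 — Scheduled Scheme: Class-D Offer (rule 7)? yes; Class-M Distribution (rule 12)? yes; not a Permitted Solicitation (rule 14)? yes — 3 of 3 hold (need ≥2) → satisfied.
rule 11 — Licensed Solicitation: [the issuer is not a credit institution? yes] OR [the securities are transferable? yes] OR [the offer is not made in connection with a takeover? yes] → satisfied.
rule 5 — Recognised Solicitation: [the offer is underwritten? yes] AND [Licensed Solicitation (rule 11)? yes] AND [the issuer does not have its registered office in the jurisdiction? yes] → satisfied.
rule 2 — Exempt Issuance: [Recognised Solicitation (rule 5)? yes] OR [the issuer is a credit institution? no] → satisfied.
rule 9 — Tier V Placement: [Scheduled Scheme (rule 8)? yes] AND [Exempt Issuance (rule 2)? yes] AND [the securities are transferable? yes] → satisfied.

Yes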